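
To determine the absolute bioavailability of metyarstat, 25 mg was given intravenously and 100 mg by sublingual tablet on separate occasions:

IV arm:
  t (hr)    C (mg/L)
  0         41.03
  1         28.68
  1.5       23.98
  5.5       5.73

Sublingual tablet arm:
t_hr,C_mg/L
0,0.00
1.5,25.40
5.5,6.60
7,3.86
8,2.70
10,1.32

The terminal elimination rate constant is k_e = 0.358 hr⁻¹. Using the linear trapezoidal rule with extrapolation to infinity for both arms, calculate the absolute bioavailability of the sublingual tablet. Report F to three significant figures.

Trapezoidal AUC_0→5.5 (IV):
  [0→1]: (41.03+28.68)/2 × 1 = 34.855
  [1→1.5]: (28.68+23.98)/2 × 0.5 = 13.165
  [1.5→5.5]: (23.98+5.73)/2 × 4 = 59.42
  Sum = 107.44 mg/L·hr
IV tail: 5.73/0.358 = 16.006; AUC_iv,0→∞ = 107.44 + 16.006 = 123.446 mg/L·hr
Trapezoidal AUC_0→10 (sublingual tablet):
  [0→1.5]: (0.00+25.40)/2 × 1.5 = 19.05
  [1.5→5.5]: (25.40+6.60)/2 × 4 = 64.0
  [5.5→7]: (6.60+3.86)/2 × 1.5 = 7.845
  [7→8]: (3.86+2.70)/2 × 1 = 3.28
  [8→10]: (2.70+1.32)/2 × 2 = 4.02
  Sum = 98.195 mg/L·hr
sublingual tablet tail: 1.32/0.358 = 3.687; AUC_ev,0→∞ = 98.195 + 3.687 = 101.882 mg/L·hr
F = (AUC_ev/D_ev)/(AUC_iv/D_iv) = (101.882/100)/(123.446/25) = 1.01882/4.93784 = 0.2063

F = 0.206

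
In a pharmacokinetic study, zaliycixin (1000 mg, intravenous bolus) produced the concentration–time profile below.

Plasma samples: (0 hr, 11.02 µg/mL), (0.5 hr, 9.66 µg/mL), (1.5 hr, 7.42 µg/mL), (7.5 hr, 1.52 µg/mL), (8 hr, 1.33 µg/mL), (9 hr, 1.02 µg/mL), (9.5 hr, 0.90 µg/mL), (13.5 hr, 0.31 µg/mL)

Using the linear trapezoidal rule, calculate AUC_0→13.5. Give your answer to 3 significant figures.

Trapezoidal AUC_0→13.5:
  [0→0.5]: (11.02+9.66)/2 × 0.5 = 5.17
  [0.5→1.5]: (9.66+7.42)/2 × 1 = 8.54
  [1.5→7.5]: (7.42+1.52)/2 × 6 = 26.82
  [7.5→8]: (1.52+1.33)/2 × 0.5 = 0.7125
  [8→9]: (1.33+1.02)/2 × 1 = 1.175
  [9→9.5]: (1.02+0.90)/2 × 0.5 = 0.48
  [9.5→13.5]: (0.90+0.31)/2 × 4 = 2.42
  Sum = 45.3175 µg/mL·hr

AUC = 45.3 µg/mL·hr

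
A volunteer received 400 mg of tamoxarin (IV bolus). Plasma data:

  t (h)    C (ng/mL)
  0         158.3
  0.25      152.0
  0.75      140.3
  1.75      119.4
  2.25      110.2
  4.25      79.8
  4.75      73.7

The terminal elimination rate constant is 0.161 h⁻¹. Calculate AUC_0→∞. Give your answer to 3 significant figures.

Trapezoidal AUC_0→4.75:
  [0→0.25]: (158.3+152.0)/2 × 0.25 = 38.7875
  [0.25→0.75]: (152.0+140.3)/2 × 0.5 = 73.075
  [0.75→1.75]: (140.3+119.4)/2 × 1 = 129.85
  [1.75→2.25]: (119.4+110.2)/2 × 0.5 = 57.4
  [2.25→4.25]: (110.2+79.8)/2 × 2 = 190.0
  [4.25→4.75]: (79.8+73.7)/2 × 0.5 = 38.375
  Sum = 527.4875 ng/mL·h
Extrapolated tail: C_last / k_e = 73.7 / 0.161 = 457.764
AUC_0→∞ = 527.4875 + 457.764 = 985.2515 ng/mL·h

AUC = 985 ng/mL·h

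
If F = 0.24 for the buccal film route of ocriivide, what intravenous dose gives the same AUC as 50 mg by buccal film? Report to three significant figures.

Systemic exposure from an extravascular dose = F × D_ev, so the equivalent IV dose is F × D_ev.
D_iv = F × D_ev = 0.24 × 50 = 12 mg

D_iv = 12.0 mg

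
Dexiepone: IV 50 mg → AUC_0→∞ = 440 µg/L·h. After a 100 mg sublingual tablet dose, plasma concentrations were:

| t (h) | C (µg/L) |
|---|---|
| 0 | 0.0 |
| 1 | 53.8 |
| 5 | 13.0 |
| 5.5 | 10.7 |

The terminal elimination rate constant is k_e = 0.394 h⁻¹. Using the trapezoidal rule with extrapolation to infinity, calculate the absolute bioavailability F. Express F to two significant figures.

F = 0.22

Trapezoidal AUC_0→5.5 (sublingual tablet):
  [0→1]: (0.0+53.8)/2 × 1 = 26.9
  [1→5]: (53.8+13.0)/2 × 4 = 133.6
  [5→5.5]: (13.0+10.7)/2 × 0.5 = 5.925
  Sum = 166.425 µg/L·h
Tail: C_last/k_e = 10.7/0.394 = 27.157
AUC_0→∞ (sublingual tablet) = 166.425 + 27.157 = 193.582 µg/L·h
F = (AUC_ev/D_ev)/(AUC_iv/D_iv) = (193.582/100)/(440/50) = 1.93582/8.8 = 0.2200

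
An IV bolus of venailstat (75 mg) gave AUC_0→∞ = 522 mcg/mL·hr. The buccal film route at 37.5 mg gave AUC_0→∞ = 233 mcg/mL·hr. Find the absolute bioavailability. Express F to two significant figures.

F = (AUC_ev / D_ev) / (AUC_iv / D_iv)
  = (233/37.5) / (522/75)
  = 6.21333 / 6.96 = 0.8927

F = 0.89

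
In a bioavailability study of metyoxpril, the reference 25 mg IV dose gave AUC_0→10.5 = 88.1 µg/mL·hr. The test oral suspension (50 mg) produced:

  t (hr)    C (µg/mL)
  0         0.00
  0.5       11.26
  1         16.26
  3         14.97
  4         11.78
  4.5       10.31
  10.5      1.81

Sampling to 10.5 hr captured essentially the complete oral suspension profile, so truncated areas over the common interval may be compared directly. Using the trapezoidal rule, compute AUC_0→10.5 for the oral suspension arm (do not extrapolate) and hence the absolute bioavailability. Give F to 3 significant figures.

Trapezoidal AUC_0→10.5 (oral suspension):
  [0→0.5]: (0.00+11.26)/2 × 0.5 = 2.815
  [0.5→1]: (11.26+16.26)/2 × 0.5 = 6.88
  [1→3]: (16.26+14.97)/2 × 2 = 31.23
  [3→4]: (14.97+11.78)/2 × 1 = 13.375
  [4→4.5]: (11.78+10.31)/2 × 0.5 = 5.5225
  [4.5→10.5]: (10.31+1.81)/2 × 6 = 36.36
  Sum = 96.1825 µg/mL·hr
F = (AUC_ev/D_ev)/(AUC_iv/D_iv) = (96.1825/50)/(88.1/25) = 1.92365/3.524 = 0.5459

F = 0.546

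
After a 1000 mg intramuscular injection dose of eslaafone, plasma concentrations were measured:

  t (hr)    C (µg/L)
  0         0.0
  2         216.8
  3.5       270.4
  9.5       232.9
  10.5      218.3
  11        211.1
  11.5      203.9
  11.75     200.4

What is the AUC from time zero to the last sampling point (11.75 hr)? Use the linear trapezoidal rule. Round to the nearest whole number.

Trapezoidal AUC_0→11.75:
  [0→2]: (0.0+216.8)/2 × 2 = 216.8
  [2→3.5]: (216.8+270.4)/2 × 1.5 = 365.4
  [3.5→9.5]: (270.4+232.9)/2 × 6 = 1509.9
  [9.5→10.5]: (232.9+218.3)/2 × 1 = 225.6
  [10.5→11]: (218.3+211.1)/2 × 0.5 = 107.35
  [11→11.5]: (211.1+203.9)/2 × 0.5 = 103.75
  [11.5→11.75]: (203.9+200.4)/2 × 0.25 = 50.5375
  Sum = 2579.3375 µg/L·hr

AUC = 2579 µg/L·hr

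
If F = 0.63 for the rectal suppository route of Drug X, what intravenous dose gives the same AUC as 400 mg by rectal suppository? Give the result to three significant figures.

Systemic exposure from an extravascular dose = F × D_ev, so the equivalent IV dose is F × D_ev.
D_iv = F × D_ev = 0.63 × 400 = 252 mg

D_iv = 252 mg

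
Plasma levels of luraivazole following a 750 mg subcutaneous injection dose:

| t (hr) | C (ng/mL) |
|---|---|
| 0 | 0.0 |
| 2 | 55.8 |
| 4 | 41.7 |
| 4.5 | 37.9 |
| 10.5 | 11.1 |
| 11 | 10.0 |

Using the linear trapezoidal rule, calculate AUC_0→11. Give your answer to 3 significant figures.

Trapezoidal AUC_0→11:
  [0→2]: (0.0+55.8)/2 × 2 = 55.8
  [2→4]: (55.8+41.7)/2 × 2 = 97.5
  [4→4.5]: (41.7+37.9)/2 × 0.5 = 19.9
  [4.5→10.5]: (37.9+11.1)/2 × 6 = 147.0
  [10.5→11]: (11.1+10.0)/2 × 0.5 = 5.275
  Sum = 325.475 ng/mL·hr

AUC = 325 ng/mL·hr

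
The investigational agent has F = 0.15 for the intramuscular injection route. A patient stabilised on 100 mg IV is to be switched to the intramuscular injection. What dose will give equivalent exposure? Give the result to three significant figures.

D_intramuscular = 667 mg

For equal systemic exposure: F × D_ev = D_iv
D_ev = D_iv / F = 100 / 0.15 = 666.667 mg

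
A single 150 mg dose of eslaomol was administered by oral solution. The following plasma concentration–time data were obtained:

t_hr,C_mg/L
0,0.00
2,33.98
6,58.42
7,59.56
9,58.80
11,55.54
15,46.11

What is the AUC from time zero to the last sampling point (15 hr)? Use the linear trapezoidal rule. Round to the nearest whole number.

Trapezoidal AUC_0→15:
  [0→2]: (0.00+33.98)/2 × 2 = 33.98
  [2→6]: (33.98+58.42)/2 × 4 = 184.8
  [6→7]: (58.42+59.56)/2 × 1 = 58.99
  [7→9]: (59.56+58.80)/2 × 2 = 118.36
  [9→11]: (58.80+55.54)/2 × 2 = 114.34
  [11→15]: (55.54+46.11)/2 × 4 = 203.3
  Sum = 713.77 mg/L·hr

AUC = 714 mg/L·hr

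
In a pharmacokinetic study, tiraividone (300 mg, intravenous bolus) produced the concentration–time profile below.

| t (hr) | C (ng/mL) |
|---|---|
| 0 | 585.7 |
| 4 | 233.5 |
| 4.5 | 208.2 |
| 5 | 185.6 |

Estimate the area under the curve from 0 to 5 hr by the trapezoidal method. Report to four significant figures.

Trapezoidal AUC_0→5:
  [0→4]: (585.7+233.5)/2 × 4 = 1638.4
  [4→4.5]: (233.5+208.2)/2 × 0.5 = 110.425
  [4.5→5]: (208.2+185.6)/2 × 0.5 = 98.45
  Sum = 1847.275 ng/mL·hr

AUC = 1847 ng/mL·hr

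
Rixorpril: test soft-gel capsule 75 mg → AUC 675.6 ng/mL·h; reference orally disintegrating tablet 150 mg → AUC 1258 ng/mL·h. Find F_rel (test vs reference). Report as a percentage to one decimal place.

F_rel = (AUC_test/D_test) / (AUC_ref/D_ref)
      = (675.6/75) / (1258/150)
      = 9.008 / 8.38667 = 1.0741 = 107.41%

F_rel = 107.4%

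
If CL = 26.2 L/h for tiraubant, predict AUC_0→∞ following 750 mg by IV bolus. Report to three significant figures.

AUC_0→∞ = Dose_iv / CL
        = 750 / 26.2 = 28.626 mg/L·h

AUC = 28.6 mg/L·h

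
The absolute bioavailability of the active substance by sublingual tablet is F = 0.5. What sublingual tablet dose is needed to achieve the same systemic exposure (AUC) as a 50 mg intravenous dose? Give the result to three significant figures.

For equal systemic exposure: F × D_ev = D_iv
D_ev = D_iv / F = 50 / 0.5 = 100 mg

D_sublingual = 100 mg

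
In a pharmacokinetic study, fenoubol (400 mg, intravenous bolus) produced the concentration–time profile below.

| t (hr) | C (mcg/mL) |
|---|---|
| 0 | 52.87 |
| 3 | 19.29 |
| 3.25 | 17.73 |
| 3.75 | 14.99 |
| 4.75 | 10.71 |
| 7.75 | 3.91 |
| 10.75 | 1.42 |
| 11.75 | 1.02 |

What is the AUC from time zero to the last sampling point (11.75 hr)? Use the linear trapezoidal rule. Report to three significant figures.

Trapezoidal AUC_0→11.75:
  [0→3]: (52.87+19.29)/2 × 3 = 108.24
  [3→3.25]: (19.29+17.73)/2 × 0.25 = 4.6275
  [3.25→3.75]: (17.73+14.99)/2 × 0.5 = 8.18
  [3.75→4.75]: (14.99+10.71)/2 × 1 = 12.85
  [4.75→7.75]: (10.71+3.91)/2 × 3 = 21.93
  [7.75→10.75]: (3.91+1.42)/2 × 3 = 7.995
  [10.75→11.75]: (1.42+1.02)/2 × 1 = 1.22
  Sum = 165.0425 mcg/mL·hr

AUC = 165 mcg/mL·hr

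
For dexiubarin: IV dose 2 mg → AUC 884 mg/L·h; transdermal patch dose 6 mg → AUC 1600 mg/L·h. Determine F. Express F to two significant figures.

F = (AUC_ev / D_ev) / (AUC_iv / D_iv)
  = (1600/6) / (884/2)
  = 266.667 / 442 = 0.6033

F = 0.60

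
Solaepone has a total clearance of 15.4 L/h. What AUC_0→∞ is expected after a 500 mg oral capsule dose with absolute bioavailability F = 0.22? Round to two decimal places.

AUC = 7.14 mg/L·h

AUC_0→∞ = F × Dose / CL
        = 0.22 × 500 / 15.4 = 7.14286 mg/L·h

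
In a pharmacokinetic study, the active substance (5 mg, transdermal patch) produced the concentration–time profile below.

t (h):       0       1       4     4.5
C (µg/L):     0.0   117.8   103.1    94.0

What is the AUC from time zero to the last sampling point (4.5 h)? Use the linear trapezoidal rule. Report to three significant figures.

Trapezoidal AUC_0→4.5:
  [0→1]: (0.0+117.8)/2 × 1 = 58.9
  [1→4]: (117.8+103.1)/2 × 3 = 331.35
  [4→4.5]: (103.1+94.0)/2 × 0.5 = 49.275
  Sum = 439.525 µg/L·h

AUC = 440 µg/L·h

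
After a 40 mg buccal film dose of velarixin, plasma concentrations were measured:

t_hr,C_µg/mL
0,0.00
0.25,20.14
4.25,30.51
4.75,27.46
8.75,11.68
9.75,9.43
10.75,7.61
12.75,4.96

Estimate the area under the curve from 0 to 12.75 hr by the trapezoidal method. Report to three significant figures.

Trapezoidal AUC_0→12.75:
  [0→0.25]: (0.00+20.14)/2 × 0.25 = 2.5175
  [0.25→4.25]: (20.14+30.51)/2 × 4 = 101.3
  [4.25→4.75]: (30.51+27.46)/2 × 0.5 = 14.4925
  [4.75→8.75]: (27.46+11.68)/2 × 4 = 78.28
  [8.75→9.75]: (11.68+9.43)/2 × 1 = 10.555
  [9.75→10.75]: (9.43+7.61)/2 × 1 = 8.52
  [10.75→12.75]: (7.61+4.96)/2 × 2 = 12.57
  Sum = 228.235 µg/mL·hr

AUC = 228 µg/mL·hr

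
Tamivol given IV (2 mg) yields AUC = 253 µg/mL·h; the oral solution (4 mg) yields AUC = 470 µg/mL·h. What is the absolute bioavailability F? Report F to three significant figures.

F = 0.929

F = (AUC_ev / D_ev) / (AUC_iv / D_iv)
  = (470/4) / (253/2)
  = 117.5 / 126.5 = 0.9289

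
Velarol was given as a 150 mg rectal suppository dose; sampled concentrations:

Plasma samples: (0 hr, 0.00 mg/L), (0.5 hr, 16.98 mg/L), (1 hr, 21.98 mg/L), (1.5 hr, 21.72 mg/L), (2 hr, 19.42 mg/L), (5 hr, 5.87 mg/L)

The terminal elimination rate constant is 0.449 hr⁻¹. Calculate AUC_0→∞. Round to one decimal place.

AUC = 86.2 mg/L·hr

Trapezoidal AUC_0→5:
  [0→0.5]: (0.00+16.98)/2 × 0.5 = 4.245
  [0.5→1]: (16.98+21.98)/2 × 0.5 = 9.74
  [1→1.5]: (21.98+21.72)/2 × 0.5 = 10.925
  [1.5→2]: (21.72+19.42)/2 × 0.5 = 10.285
  [2→5]: (19.42+5.87)/2 × 3 = 37.935
  Sum = 73.13 mg/L·hr
Extrapolated tail: C_last / k_e = 5.87 / 0.449 = 13.073
AUC_0→∞ = 73.13 + 13.073 = 86.203 mg/L·hr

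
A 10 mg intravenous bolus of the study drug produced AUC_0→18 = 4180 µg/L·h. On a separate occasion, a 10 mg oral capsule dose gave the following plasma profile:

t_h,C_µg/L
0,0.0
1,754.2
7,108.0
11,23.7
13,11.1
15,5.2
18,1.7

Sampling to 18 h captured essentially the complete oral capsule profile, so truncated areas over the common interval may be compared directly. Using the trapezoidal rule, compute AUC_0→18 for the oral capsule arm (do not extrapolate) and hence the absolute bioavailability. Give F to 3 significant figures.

F = 0.787

Trapezoidal AUC_0→18 (oral capsule):
  [0→1]: (0.0+754.2)/2 × 1 = 377.1
  [1→7]: (754.2+108.0)/2 × 6 = 2586.6
  [7→11]: (108.0+23.7)/2 × 4 = 263.4
  [11→13]: (23.7+11.1)/2 × 2 = 34.8
  [13→15]: (11.1+5.2)/2 × 2 = 16.3
  [15→18]: (5.2+1.7)/2 × 3 = 10.35
  Sum = 3288.55 µg/L·h
F = (AUC_ev/D_ev)/(AUC_iv/D_iv) = (3288.55/10)/(4180/10) = 328.855/418 = 0.7867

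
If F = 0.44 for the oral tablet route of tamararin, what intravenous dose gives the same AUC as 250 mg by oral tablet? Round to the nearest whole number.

D_iv = 110 mg

Systemic exposure from an extravascular dose = F × D_ev, so the equivalent IV dose is F × D_ev.
D_iv = F × D_ev = 0.44 × 250 = 110 mg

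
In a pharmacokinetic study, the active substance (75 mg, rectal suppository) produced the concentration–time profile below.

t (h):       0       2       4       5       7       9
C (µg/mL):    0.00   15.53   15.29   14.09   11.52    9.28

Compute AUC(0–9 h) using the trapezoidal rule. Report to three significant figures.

Trapezoidal AUC_0→9:
  [0→2]: (0.00+15.53)/2 × 2 = 15.53
  [2→4]: (15.53+15.29)/2 × 2 = 30.82
  [4→5]: (15.29+14.09)/2 × 1 = 14.69
  [5→7]: (14.09+11.52)/2 × 2 = 25.61
  [7→9]: (11.52+9.28)/2 × 2 = 20.8
  Sum = 107.45 µg/mL·h

AUC = 107 µg/mL·h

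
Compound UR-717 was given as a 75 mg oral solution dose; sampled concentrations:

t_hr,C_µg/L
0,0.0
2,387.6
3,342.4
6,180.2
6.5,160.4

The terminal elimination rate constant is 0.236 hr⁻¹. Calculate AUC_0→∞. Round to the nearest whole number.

Trapezoidal AUC_0→6.5:
  [0→2]: (0.0+387.6)/2 × 2 = 387.6
  [2→3]: (387.6+342.4)/2 × 1 = 365.0
  [3→6]: (342.4+180.2)/2 × 3 = 783.9
  [6→6.5]: (180.2+160.4)/2 × 0.5 = 85.15
  Sum = 1621.65 µg/L·hr
Extrapolated tail: C_last / k_e = 160.4 / 0.236 = 679.661
AUC_0→∞ = 1621.65 + 679.661 = 2301.311 µg/L·hr

AUC = 2301 µg/L·hr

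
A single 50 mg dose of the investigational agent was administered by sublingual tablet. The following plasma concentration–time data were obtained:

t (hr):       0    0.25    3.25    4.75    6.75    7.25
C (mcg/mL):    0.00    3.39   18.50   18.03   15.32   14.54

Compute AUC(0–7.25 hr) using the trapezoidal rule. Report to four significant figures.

AUC = 101.5 mcg/mL·hr

Trapezoidal AUC_0→7.25:
  [0→0.25]: (0.00+3.39)/2 × 0.25 = 0.42375
  [0.25→3.25]: (3.39+18.50)/2 × 3 = 32.835
  [3.25→4.75]: (18.50+18.03)/2 × 1.5 = 27.3975
  [4.75→6.75]: (18.03+15.32)/2 × 2 = 33.35
  [6.75→7.25]: (15.32+14.54)/2 × 0.5 = 7.465
  Sum = 101.47125 mcg/mL·hr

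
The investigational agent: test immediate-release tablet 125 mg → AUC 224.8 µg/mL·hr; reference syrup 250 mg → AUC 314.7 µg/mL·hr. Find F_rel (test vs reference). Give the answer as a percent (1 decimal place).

F_rel = 142.9%

F_rel = (AUC_test/D_test) / (AUC_ref/D_ref)
      = (224.8/125) / (314.7/250)
      = 1.7984 / 1.2588 = 1.4287 = 142.87%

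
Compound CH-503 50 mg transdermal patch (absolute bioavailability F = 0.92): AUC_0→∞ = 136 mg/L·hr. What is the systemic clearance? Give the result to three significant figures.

CL = 0.338 L/hr

CL = F × Dose / AUC_0→∞
   = 0.92 × 50 / 136 = 0.338235 L/hr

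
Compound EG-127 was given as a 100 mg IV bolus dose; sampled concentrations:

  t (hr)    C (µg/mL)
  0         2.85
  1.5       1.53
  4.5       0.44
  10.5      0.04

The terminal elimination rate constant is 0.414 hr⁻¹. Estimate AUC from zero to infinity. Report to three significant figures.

Trapezoidal AUC_0→10.5:
  [0→1.5]: (2.85+1.53)/2 × 1.5 = 3.285
  [1.5→4.5]: (1.53+0.44)/2 × 3 = 2.955
  [4.5→10.5]: (0.44+0.04)/2 × 6 = 1.44
  Sum = 7.68 µg/mL·hr
Extrapolated tail: C_last / k_e = 0.04 / 0.414 = 0.097
AUC_0→∞ = 7.68 + 0.097 = 7.777 µg/mL·hr

AUC = 7.78 µg/mL·hr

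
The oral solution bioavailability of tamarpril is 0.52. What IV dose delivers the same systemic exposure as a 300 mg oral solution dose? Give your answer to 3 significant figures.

D_iv = 156 mg

Systemic exposure from an extravascular dose = F × D_ev, so the equivalent IV dose is F × D_ev.
D_iv = F × D_ev = 0.52 × 300 = 156 mg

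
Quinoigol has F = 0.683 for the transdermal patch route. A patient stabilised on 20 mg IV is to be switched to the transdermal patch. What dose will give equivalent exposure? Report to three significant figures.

D_transdermal = 29.3 mg

For equal systemic exposure: F × D_ev = D_iv
D_ev = D_iv / F = 20 / 0.683 = 29.2826 mg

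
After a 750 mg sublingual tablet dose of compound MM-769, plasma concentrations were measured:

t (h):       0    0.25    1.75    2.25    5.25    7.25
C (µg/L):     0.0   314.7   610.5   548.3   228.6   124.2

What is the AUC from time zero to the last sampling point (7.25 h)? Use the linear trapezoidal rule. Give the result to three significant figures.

AUC = 2540 µg/L·h

Trapezoidal AUC_0→7.25:
  [0→0.25]: (0.0+314.7)/2 × 0.25 = 39.3375
  [0.25→1.75]: (314.7+610.5)/2 × 1.5 = 693.9
  [1.75→2.25]: (610.5+548.3)/2 × 0.5 = 289.7
  [2.25→5.25]: (548.3+228.6)/2 × 3 = 1165.35
  [5.25→7.25]: (228.6+124.2)/2 × 2 = 352.8
  Sum = 2541.0875 µg/L·h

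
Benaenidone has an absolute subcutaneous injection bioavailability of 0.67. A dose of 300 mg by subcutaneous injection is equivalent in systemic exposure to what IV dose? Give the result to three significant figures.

D_iv = 201 mg

Systemic exposure from an extravascular dose = F × D_ev, so the equivalent IV dose is F × D_ev.
D_iv = F × D_ev = 0.67 × 300 = 201 mg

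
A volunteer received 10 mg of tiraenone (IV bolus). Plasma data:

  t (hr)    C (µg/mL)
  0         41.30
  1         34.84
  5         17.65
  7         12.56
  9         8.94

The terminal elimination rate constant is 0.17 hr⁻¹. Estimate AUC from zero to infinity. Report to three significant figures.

Trapezoidal AUC_0→9:
  [0→1]: (41.30+34.84)/2 × 1 = 38.07
  [1→5]: (34.84+17.65)/2 × 4 = 104.98
  [5→7]: (17.65+12.56)/2 × 2 = 30.21
  [7→9]: (12.56+8.94)/2 × 2 = 21.5
  Sum = 194.76 µg/mL·hr
Extrapolated tail: C_last / k_e = 8.94 / 0.17 = 52.588
AUC_0→∞ = 194.76 + 52.588 = 247.348 µg/mL·hr

AUC = 247 µg/mL·hr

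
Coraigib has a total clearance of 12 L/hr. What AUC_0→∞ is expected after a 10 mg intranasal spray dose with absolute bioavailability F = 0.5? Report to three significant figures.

AUC_0→∞ = F × Dose / CL
        = 0.5 × 10 / 12 = 0.416667 mg/L·hr

AUC = 0.417 mg/L·hr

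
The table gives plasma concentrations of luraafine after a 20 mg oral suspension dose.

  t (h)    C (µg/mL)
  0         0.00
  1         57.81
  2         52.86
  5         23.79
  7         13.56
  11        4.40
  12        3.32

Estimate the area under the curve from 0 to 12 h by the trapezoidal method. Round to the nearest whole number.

Trapezoidal AUC_0→12:
  [0→1]: (0.00+57.81)/2 × 1 = 28.905
  [1→2]: (57.81+52.86)/2 × 1 = 55.335
  [2→5]: (52.86+23.79)/2 × 3 = 114.975
  [5→7]: (23.79+13.56)/2 × 2 = 37.35
  [7→11]: (13.56+4.40)/2 × 4 = 35.92
  [11→12]: (4.40+3.32)/2 × 1 = 3.86
  Sum = 276.345 µg/mL·h

AUC = 276 µg/mL·h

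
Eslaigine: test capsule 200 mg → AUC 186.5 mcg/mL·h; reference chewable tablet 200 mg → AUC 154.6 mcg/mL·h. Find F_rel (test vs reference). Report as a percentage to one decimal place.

F_rel = 120.6%

F_rel = (AUC_test/D_test) / (AUC_ref/D_ref)
      = (186.5/200) / (154.6/200)
      = 0.9325 / 0.773 = 1.2063 = 120.63%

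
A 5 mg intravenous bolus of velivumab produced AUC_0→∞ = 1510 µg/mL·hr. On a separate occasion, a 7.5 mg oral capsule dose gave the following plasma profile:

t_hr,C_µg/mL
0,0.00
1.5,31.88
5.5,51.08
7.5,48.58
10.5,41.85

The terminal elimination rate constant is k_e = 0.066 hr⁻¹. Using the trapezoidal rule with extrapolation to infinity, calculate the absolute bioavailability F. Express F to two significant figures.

F = 0.47

Trapezoidal AUC_0→10.5 (oral capsule):
  [0→1.5]: (0.00+31.88)/2 × 1.5 = 23.91
  [1.5→5.5]: (31.88+51.08)/2 × 4 = 165.92
  [5.5→7.5]: (51.08+48.58)/2 × 2 = 99.66
  [7.5→10.5]: (48.58+41.85)/2 × 3 = 135.645
  Sum = 425.135 µg/mL·hr
Tail: C_last/k_e = 41.85/0.066 = 634.091
AUC_0→∞ (oral capsule) = 425.135 + 634.091 = 1059.226 µg/mL·hr
F = (AUC_ev/D_ev)/(AUC_iv/D_iv) = (1059.226/7.5)/(1510/5) = 141.23/302 = 0.4676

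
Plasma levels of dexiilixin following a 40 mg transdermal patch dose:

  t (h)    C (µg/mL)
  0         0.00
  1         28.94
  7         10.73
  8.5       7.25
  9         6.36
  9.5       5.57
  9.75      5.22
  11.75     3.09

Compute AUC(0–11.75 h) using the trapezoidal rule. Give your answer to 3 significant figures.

Trapezoidal AUC_0→11.75:
  [0→1]: (0.00+28.94)/2 × 1 = 14.47
  [1→7]: (28.94+10.73)/2 × 6 = 119.01
  [7→8.5]: (10.73+7.25)/2 × 1.5 = 13.485
  [8.5→9]: (7.25+6.36)/2 × 0.5 = 3.4025
  [9→9.5]: (6.36+5.57)/2 × 0.5 = 2.9825
  [9.5→9.75]: (5.57+5.22)/2 × 0.25 = 1.34875
  [9.75→11.75]: (5.22+3.09)/2 × 2 = 8.31
  Sum = 163.00875 µg/mL·h

AUC = 163 µg/mL·h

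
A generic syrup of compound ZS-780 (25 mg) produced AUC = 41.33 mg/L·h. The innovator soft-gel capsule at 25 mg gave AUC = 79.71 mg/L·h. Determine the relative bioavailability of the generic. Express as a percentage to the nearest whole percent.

F_rel = 52%

F_rel = (AUC_test/D_test) / (AUC_ref/D_ref)
      = (41.33/25) / (79.71/25)
      = 1.6532 / 3.1884 = 0.5185 = 51.85%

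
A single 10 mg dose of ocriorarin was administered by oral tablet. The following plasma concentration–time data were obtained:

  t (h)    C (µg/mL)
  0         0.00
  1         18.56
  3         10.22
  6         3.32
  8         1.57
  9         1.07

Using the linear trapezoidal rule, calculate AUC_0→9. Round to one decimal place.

AUC = 64.6 µg/mL·h

Trapezoidal AUC_0→9:
  [0→1]: (0.00+18.56)/2 × 1 = 9.28
  [1→3]: (18.56+10.22)/2 × 2 = 28.78
  [3→6]: (10.22+3.32)/2 × 3 = 20.31
  [6→8]: (3.32+1.57)/2 × 2 = 4.89
  [8→9]: (1.57+1.07)/2 × 1 = 1.32
  Sum = 64.58 µg/mL·h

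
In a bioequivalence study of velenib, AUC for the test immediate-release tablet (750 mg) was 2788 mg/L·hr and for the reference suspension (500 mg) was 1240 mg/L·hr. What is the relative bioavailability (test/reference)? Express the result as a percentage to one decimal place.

F_rel = (AUC_test/D_test) / (AUC_ref/D_ref)
      = (2788/750) / (1240/500)
      = 3.71733 / 2.48 = 1.4989 = 149.89%

F_rel = 149.9%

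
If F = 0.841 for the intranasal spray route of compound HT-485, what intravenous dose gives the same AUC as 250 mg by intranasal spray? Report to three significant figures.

Systemic exposure from an extravascular dose = F × D_ev, so the equivalent IV dose is F × D_ev.
D_iv = F × D_ev = 0.841 × 250 = 210.25 mg

D_iv = 210 mg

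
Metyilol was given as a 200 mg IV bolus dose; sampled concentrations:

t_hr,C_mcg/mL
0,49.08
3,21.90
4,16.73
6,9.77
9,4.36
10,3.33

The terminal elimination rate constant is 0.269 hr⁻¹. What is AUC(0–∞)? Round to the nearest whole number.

Trapezoidal AUC_0→10:
  [0→3]: (49.08+21.90)/2 × 3 = 106.47
  [3→4]: (21.90+16.73)/2 × 1 = 19.315
  [4→6]: (16.73+9.77)/2 × 2 = 26.5
  [6→9]: (9.77+4.36)/2 × 3 = 21.195
  [9→10]: (4.36+3.33)/2 × 1 = 3.845
  Sum = 177.325 mcg/mL·hr
Extrapolated tail: C_last / k_e = 3.33 / 0.269 = 12.379
AUC_0→∞ = 177.325 + 12.379 = 189.704 mcg/mL·hr

AUC = 190 mcg/mL·hr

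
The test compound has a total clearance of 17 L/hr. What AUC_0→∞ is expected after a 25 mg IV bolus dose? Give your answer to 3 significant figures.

AUC_0→∞ = Dose_iv / CL
        = 25 / 17 = 1.47059 mg/L·hr

AUC = 1.47 mg/L·hr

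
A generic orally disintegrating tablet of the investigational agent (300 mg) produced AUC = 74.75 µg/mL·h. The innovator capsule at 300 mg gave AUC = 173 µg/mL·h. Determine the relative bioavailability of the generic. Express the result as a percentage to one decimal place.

F_rel = (AUC_test/D_test) / (AUC_ref/D_ref)
      = (74.75/300) / (173/300)
      = 0.249167 / 0.576667 = 0.4321 = 43.21%

F_rel = 43.2%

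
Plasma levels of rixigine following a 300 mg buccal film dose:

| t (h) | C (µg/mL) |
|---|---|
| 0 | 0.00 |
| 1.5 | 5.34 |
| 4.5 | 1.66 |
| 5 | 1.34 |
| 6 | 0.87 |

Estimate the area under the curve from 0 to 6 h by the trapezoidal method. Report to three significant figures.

AUC = 16.4 µg/mL·h

Trapezoidal AUC_0→6:
  [0→1.5]: (0.00+5.34)/2 × 1.5 = 4.005
  [1.5→4.5]: (5.34+1.66)/2 × 3 = 10.5
  [4.5→5]: (1.66+1.34)/2 × 0.5 = 0.75
  [5→6]: (1.34+0.87)/2 × 1 = 1.105
  Sum = 16.36 µg/mL·h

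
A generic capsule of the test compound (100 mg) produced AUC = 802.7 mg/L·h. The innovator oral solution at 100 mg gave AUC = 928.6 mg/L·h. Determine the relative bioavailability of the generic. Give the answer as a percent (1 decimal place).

F_rel = (AUC_test/D_test) / (AUC_ref/D_ref)
      = (802.7/100) / (928.6/100)
      = 8.027 / 9.286 = 0.8644 = 86.44%

F_rel = 86.4%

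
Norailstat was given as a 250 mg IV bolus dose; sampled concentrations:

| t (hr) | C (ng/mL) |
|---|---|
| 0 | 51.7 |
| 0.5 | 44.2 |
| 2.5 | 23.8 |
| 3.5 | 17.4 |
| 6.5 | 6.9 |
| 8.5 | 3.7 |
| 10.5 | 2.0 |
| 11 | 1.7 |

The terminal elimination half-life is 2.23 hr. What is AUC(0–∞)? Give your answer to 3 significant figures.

AUC = 172 ng/mL·hr

Trapezoidal AUC_0→11:
  [0→0.5]: (51.7+44.2)/2 × 0.5 = 23.975
  [0.5→2.5]: (44.2+23.8)/2 × 2 = 68.0
  [2.5→3.5]: (23.8+17.4)/2 × 1 = 20.6
  [3.5→6.5]: (17.4+6.9)/2 × 3 = 36.45
  [6.5→8.5]: (6.9+3.7)/2 × 2 = 10.6
  [8.5→10.5]: (3.7+2.0)/2 × 2 = 5.7
  [10.5→11]: (2.0+1.7)/2 × 0.5 = 0.925
  Sum = 166.25 ng/mL·hr
k_e = ln2 / t½ = 0.693147 / 2.23 = 0.3108 hr^-1
Extrapolated tail: C_last / k_e = 1.7 / 0.3108 = 5.470
AUC_0→∞ = 166.25 + 5.470 = 171.72 ng/mL·hr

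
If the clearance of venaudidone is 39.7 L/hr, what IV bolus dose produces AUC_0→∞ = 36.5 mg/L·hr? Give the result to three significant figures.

Dose = 1450 mg

Dose_iv = CL × AUC_0→∞
     = 39.7 × 36.5 = 1449.05 mg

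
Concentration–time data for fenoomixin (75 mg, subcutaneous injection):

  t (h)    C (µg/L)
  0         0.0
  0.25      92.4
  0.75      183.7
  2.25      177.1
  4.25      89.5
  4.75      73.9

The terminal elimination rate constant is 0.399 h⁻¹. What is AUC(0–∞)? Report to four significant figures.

AUC = 843.8 µg/L·h

Trapezoidal AUC_0→4.75:
  [0→0.25]: (0.0+92.4)/2 × 0.25 = 11.55
  [0.25→0.75]: (92.4+183.7)/2 × 0.5 = 69.025
  [0.75→2.25]: (183.7+177.1)/2 × 1.5 = 270.6
  [2.25→4.25]: (177.1+89.5)/2 × 2 = 266.6
  [4.25→4.75]: (89.5+73.9)/2 × 0.5 = 40.85
  Sum = 658.625 µg/L·h
Extrapolated tail: C_last / k_e = 73.9 / 0.399 = 185.213
AUC_0→∞ = 658.625 + 185.213 = 843.838 µg/L·h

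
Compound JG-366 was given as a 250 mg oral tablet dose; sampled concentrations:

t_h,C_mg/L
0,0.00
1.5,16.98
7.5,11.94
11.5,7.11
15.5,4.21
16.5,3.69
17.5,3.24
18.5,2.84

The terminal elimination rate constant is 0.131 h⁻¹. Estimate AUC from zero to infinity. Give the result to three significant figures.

AUC = 192 mg/L·h

Trapezoidal AUC_0→18.5:
  [0→1.5]: (0.00+16.98)/2 × 1.5 = 12.735
  [1.5→7.5]: (16.98+11.94)/2 × 6 = 86.76
  [7.5→11.5]: (11.94+7.11)/2 × 4 = 38.1
  [11.5→15.5]: (7.11+4.21)/2 × 4 = 22.64
  [15.5→16.5]: (4.21+3.69)/2 × 1 = 3.95
  [16.5→17.5]: (3.69+3.24)/2 × 1 = 3.465
  [17.5→18.5]: (3.24+2.84)/2 × 1 = 3.04
  Sum = 170.69 mg/L·h
Extrapolated tail: C_last / k_e = 2.84 / 0.131 = 21.679
AUC_0→∞ = 170.69 + 21.679 = 192.369 mg/L·h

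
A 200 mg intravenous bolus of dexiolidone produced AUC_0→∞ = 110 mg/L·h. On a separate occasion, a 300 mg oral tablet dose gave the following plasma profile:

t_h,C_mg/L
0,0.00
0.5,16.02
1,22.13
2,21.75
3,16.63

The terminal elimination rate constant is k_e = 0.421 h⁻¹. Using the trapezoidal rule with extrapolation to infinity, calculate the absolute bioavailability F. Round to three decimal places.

Trapezoidal AUC_0→3 (oral tablet):
  [0→0.5]: (0.00+16.02)/2 × 0.5 = 4.005
  [0.5→1]: (16.02+22.13)/2 × 0.5 = 9.5375
  [1→2]: (22.13+21.75)/2 × 1 = 21.94
  [2→3]: (21.75+16.63)/2 × 1 = 19.19
  Sum = 54.6725 mg/L·h
Tail: C_last/k_e = 16.63/0.421 = 39.501
AUC_0→∞ (oral tablet) = 54.6725 + 39.501 = 94.1735 mg/L·h
F = (AUC_ev/D_ev)/(AUC_iv/D_iv) = (94.1735/300)/(110/200) = 0.313912/0.55 = 0.5707

F = 0.571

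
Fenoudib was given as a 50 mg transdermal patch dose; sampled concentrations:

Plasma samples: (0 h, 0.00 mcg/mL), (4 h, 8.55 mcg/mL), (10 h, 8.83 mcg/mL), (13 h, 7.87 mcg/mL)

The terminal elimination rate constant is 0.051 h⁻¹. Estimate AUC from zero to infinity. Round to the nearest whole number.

Trapezoidal AUC_0→13:
  [0→4]: (0.00+8.55)/2 × 4 = 17.1
  [4→10]: (8.55+8.83)/2 × 6 = 52.14
  [10→13]: (8.83+7.87)/2 × 3 = 25.05
  Sum = 94.29 mcg/mL·h
Extrapolated tail: C_last / k_e = 7.87 / 0.051 = 154.314
AUC_0→∞ = 94.29 + 154.314 = 248.604 mcg/mL·h

AUC = 249 mcg/mL·h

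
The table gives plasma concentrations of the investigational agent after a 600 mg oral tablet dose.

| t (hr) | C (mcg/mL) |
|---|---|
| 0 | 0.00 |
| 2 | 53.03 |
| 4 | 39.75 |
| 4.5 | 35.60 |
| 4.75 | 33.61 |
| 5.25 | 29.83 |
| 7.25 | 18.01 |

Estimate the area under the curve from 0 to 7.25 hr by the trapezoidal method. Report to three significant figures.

AUC = 237 mcg/mL·hr

Trapezoidal AUC_0→7.25:
  [0→2]: (0.00+53.03)/2 × 2 = 53.03
  [2→4]: (53.03+39.75)/2 × 2 = 92.78
  [4→4.5]: (39.75+35.60)/2 × 0.5 = 18.8375
  [4.5→4.75]: (35.60+33.61)/2 × 0.25 = 8.65125
  [4.75→5.25]: (33.61+29.83)/2 × 0.5 = 15.86
  [5.25→7.25]: (29.83+18.01)/2 × 2 = 47.84
  Sum = 236.99875 mcg/mL·hr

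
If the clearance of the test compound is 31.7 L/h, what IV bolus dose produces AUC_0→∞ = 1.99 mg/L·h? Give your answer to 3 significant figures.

Dose = 63.1 mg

Dose_iv = CL × AUC_0→∞
     = 31.7 × 1.99 = 63.083 mg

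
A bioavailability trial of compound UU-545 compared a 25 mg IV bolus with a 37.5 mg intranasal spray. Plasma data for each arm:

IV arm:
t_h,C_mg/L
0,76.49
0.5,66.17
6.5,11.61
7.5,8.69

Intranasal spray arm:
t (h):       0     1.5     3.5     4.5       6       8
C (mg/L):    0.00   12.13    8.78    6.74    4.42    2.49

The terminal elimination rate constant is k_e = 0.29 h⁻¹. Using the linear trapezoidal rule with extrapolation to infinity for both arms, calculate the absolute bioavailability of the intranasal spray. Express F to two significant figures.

Trapezoidal AUC_0→7.5 (IV):
  [0→0.5]: (76.49+66.17)/2 × 0.5 = 35.665
  [0.5→6.5]: (66.17+11.61)/2 × 6 = 233.34
  [6.5→7.5]: (11.61+8.69)/2 × 1 = 10.15
  Sum = 279.155 mg/L·h
IV tail: 8.69/0.29 = 29.966; AUC_iv,0→∞ = 279.155 + 29.966 = 309.121 mg/L·h
Trapezoidal AUC_0→8 (intranasal spray):
  [0→1.5]: (0.00+12.13)/2 × 1.5 = 9.0975
  [1.5→3.5]: (12.13+8.78)/2 × 2 = 20.91
  [3.5→4.5]: (8.78+6.74)/2 × 1 = 7.76
  [4.5→6]: (6.74+4.42)/2 × 1.5 = 8.37
  [6→8]: (4.42+2.49)/2 × 2 = 6.91
  Sum = 53.0475 mg/L·h
intranasal spray tail: 2.49/0.29 = 8.586; AUC_ev,0→∞ = 53.0475 + 8.586 = 61.6335 mg/L·h
F = (AUC_ev/D_ev)/(AUC_iv/D_iv) = (61.6335/37.5)/(309.121/25) = 1.64356/12.36484 = 0.1329

F = 0.13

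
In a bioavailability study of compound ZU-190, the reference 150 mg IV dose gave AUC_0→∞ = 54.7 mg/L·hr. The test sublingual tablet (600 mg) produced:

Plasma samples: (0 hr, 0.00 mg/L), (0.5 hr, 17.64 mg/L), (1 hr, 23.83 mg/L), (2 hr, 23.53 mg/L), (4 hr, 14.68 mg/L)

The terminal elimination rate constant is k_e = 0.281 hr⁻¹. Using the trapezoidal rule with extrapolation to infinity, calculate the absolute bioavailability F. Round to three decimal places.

F = 0.589

Trapezoidal AUC_0→4 (sublingual tablet):
  [0→0.5]: (0.00+17.64)/2 × 0.5 = 4.41
  [0.5→1]: (17.64+23.83)/2 × 0.5 = 10.3675
  [1→2]: (23.83+23.53)/2 × 1 = 23.68
  [2→4]: (23.53+14.68)/2 × 2 = 38.21
  Sum = 76.6675 mg/L·hr
Tail: C_last/k_e = 14.68/0.281 = 52.242
AUC_0→∞ (sublingual tablet) = 76.6675 + 52.242 = 128.9095 mg/L·hr
F = (AUC_ev/D_ev)/(AUC_iv/D_iv) = (128.9095/600)/(54.7/150) = 0.214849/0.364667 = 0.5892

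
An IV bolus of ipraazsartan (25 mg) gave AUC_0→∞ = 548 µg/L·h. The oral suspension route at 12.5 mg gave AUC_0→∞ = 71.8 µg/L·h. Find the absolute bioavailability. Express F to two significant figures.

F = 0.26

F = (AUC_ev / D_ev) / (AUC_iv / D_iv)
  = (71.8/12.5) / (548/25)
  = 5.744 / 21.92 = 0.2620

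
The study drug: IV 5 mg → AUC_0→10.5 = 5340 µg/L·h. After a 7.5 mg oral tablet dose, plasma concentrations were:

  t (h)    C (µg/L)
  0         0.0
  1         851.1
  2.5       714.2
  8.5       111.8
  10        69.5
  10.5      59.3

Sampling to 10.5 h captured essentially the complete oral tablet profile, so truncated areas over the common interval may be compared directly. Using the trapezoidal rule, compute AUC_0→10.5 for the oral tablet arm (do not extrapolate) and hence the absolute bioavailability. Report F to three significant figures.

Trapezoidal AUC_0→10.5 (oral tablet):
  [0→1]: (0.0+851.1)/2 × 1 = 425.55
  [1→2.5]: (851.1+714.2)/2 × 1.5 = 1173.975
  [2.5→8.5]: (714.2+111.8)/2 × 6 = 2478.0
  [8.5→10]: (111.8+69.5)/2 × 1.5 = 135.975
  [10→10.5]: (69.5+59.3)/2 × 0.5 = 32.2
  Sum = 4245.7 µg/L·h
F = (AUC_ev/D_ev)/(AUC_iv/D_iv) = (4245.7/7.5)/(5340/5) = 566.093/1068 = 0.5300

F = 0.530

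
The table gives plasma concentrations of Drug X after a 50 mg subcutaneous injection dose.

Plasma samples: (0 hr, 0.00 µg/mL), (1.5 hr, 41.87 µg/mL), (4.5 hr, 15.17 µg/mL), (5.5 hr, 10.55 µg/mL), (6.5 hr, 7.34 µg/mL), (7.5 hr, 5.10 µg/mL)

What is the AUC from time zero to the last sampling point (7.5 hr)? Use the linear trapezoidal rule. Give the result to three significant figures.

AUC = 145 µg/mL·hr

Trapezoidal AUC_0→7.5:
  [0→1.5]: (0.00+41.87)/2 × 1.5 = 31.4025
  [1.5→4.5]: (41.87+15.17)/2 × 3 = 85.56
  [4.5→5.5]: (15.17+10.55)/2 × 1 = 12.86
  [5.5→6.5]: (10.55+7.34)/2 × 1 = 8.945
  [6.5→7.5]: (7.34+5.10)/2 × 1 = 6.22
  Sum = 144.9875 µg/mL·hr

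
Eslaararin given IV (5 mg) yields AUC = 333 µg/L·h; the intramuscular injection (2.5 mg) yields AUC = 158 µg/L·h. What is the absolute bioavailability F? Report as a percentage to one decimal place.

F = 94.9%

F = (AUC_ev / D_ev) / (AUC_iv / D_iv)
  = (158/2.5) / (333/5)
  = 63.2 / 66.6 = 0.9489
  = 94.89%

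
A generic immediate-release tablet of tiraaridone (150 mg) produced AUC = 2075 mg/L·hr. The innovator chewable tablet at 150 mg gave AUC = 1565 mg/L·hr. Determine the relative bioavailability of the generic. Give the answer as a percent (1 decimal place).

F_rel = 132.6%

F_rel = (AUC_test/D_test) / (AUC_ref/D_ref)
      = (2075/150) / (1565/150)
      = 13.8333 / 10.4333 = 1.3259 = 132.59%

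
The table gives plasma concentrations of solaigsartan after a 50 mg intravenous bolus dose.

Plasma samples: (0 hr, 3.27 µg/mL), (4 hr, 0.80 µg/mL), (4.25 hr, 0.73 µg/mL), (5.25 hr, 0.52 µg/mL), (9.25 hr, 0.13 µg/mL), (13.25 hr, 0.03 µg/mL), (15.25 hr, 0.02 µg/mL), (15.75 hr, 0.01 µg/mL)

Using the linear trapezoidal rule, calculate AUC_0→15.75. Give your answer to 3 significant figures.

AUC = 10.6 µg/mL·hr

Trapezoidal AUC_0→15.75:
  [0→4]: (3.27+0.80)/2 × 4 = 8.14
  [4→4.25]: (0.80+0.73)/2 × 0.25 = 0.19125
  [4.25→5.25]: (0.73+0.52)/2 × 1 = 0.625
  [5.25→9.25]: (0.52+0.13)/2 × 4 = 1.3
  [9.25→13.25]: (0.13+0.03)/2 × 4 = 0.32
  [13.25→15.25]: (0.03+0.02)/2 × 2 = 0.05
  [15.25→15.75]: (0.02+0.01)/2 × 0.5 = 0.0075
  Sum = 10.63375 µg/mL·hr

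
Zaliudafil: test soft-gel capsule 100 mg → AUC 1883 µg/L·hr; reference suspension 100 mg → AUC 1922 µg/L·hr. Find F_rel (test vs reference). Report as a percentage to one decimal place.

F_rel = 98.0%

F_rel = (AUC_test/D_test) / (AUC_ref/D_ref)
      = (1883/100) / (1922/100)
      = 18.83 / 19.22 = 0.9797 = 97.97%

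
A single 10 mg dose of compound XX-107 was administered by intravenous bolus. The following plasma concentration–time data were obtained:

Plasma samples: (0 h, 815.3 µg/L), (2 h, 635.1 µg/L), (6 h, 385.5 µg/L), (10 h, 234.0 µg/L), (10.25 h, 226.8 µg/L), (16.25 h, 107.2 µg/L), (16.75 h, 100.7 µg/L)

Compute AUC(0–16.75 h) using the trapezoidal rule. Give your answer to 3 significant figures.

AUC = 5840 µg/L·h

Trapezoidal AUC_0→16.75:
  [0→2]: (815.3+635.1)/2 × 2 = 1450.4
  [2→6]: (635.1+385.5)/2 × 4 = 2041.2
  [6→10]: (385.5+234.0)/2 × 4 = 1239.0
  [10→10.25]: (234.0+226.8)/2 × 0.25 = 57.6
  [10.25→16.25]: (226.8+107.2)/2 × 6 = 1002.0
  [16.25→16.75]: (107.2+100.7)/2 × 0.5 = 51.975
  Sum = 5842.175 µg/L·h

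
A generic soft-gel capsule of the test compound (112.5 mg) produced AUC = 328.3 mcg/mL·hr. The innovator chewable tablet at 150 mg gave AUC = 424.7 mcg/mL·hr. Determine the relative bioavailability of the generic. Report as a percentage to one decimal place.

F_rel = 103.1%

F_rel = (AUC_test/D_test) / (AUC_ref/D_ref)
      = (328.3/112.5) / (424.7/150)
      = 2.91822 / 2.83133 = 1.0307 = 103.07%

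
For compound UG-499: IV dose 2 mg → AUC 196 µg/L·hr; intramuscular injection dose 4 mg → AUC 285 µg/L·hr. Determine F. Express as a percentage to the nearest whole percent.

F = 73%

F = (AUC_ev / D_ev) / (AUC_iv / D_iv)
  = (285/4) / (196/2)
  = 71.25 / 98 = 0.7270
  = 72.70%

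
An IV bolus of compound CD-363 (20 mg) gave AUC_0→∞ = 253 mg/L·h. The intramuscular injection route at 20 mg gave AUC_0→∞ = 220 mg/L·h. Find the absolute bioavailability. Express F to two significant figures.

F = (AUC_ev / D_ev) / (AUC_iv / D_iv)
  = (220/20) / (253/20)
  = 11 / 12.65 = 0.8696

F = 0.87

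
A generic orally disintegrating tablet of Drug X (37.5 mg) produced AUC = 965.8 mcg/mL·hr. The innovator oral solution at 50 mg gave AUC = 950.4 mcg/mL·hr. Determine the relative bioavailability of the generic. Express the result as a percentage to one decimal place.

F_rel = 135.5%

F_rel = (AUC_test/D_test) / (AUC_ref/D_ref)
      = (965.8/37.5) / (950.4/50)
      = 25.7547 / 19.008 = 1.3549 = 135.49%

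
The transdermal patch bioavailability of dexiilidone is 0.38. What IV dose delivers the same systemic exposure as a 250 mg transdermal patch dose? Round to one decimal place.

Systemic exposure from an extravascular dose = F × D_ev, so the equivalent IV dose is F × D_ev.
D_iv = F × D_ev = 0.38 × 250 = 95 mg

D_iv = 95.0 mg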